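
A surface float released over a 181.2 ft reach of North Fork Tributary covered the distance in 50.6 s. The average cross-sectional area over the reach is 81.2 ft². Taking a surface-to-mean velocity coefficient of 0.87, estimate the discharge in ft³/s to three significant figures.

253 ft³/s

v_surface = L / t̄ = 181.2 / 50.6 = 3.581 ft/s
v_mean = 0.87 × 3.581 = 3.115 ft/s
Q = A × v_mean = 81.2 × 3.115 = 253.0 ft³/s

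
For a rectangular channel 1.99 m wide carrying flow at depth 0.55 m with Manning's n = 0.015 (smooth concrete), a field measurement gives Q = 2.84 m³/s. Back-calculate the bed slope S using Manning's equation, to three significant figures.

0.00604

A = b·y = 1.99 × 0.55 = 1.095 m²
P = b + 2y = 1.99 + 2×0.55 = 3.090 m
R = A/P = 1.095/3.090 = 0.3542 m
S = (Q·n / (1·A·R^(2/3)))² = (2.84×0.015 / (1×1.095×0.5006))² = 0.006045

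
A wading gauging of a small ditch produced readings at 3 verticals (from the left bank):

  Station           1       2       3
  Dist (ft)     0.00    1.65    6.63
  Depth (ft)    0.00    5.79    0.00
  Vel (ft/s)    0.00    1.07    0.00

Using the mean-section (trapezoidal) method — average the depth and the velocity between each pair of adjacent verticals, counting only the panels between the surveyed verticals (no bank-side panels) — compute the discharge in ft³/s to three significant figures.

Panel 1-2: Δb = 1.65 ft, d̄ = (0.00+5.79)/2 = 2.895, v̄ = (0.00+1.07)/2 = 0.535 → q = 1.65×2.895×0.535 = 2.556 ft³/s
Panel 2-3: Δb = 4.98 ft, d̄ = (5.79+0.00)/2 = 2.895, v̄ = (1.07+0.00)/2 = 0.535 → q = 4.98×2.895×0.535 = 7.713 ft³/s
Q = Σ q = 10.27 ft³/s

10.3 ft³/s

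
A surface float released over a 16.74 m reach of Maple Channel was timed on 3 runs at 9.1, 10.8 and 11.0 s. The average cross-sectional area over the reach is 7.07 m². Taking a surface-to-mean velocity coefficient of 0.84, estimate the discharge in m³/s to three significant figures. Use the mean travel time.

t̄ = (9.1 + 10.8 + 11.0) / 3 = 10.3 s
v_surface = L / t̄ = 16.74 / 10.3 = 1.625 m/s
v_mean = 0.84 × 1.625 = 1.365 m/s
Q = A × v_mean = 7.07 × 1.365 = 9.652 m³/s

9.65 m³/s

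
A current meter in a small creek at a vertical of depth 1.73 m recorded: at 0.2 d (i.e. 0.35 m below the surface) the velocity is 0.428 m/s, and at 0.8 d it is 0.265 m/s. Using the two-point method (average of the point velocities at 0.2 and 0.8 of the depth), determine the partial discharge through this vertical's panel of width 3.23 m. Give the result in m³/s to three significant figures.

1.94 m³/s

v̄ = (0.428 + 0.265) / 2 = 0.3465 m/s
q = v̄ × d × w = 0.3465 × 1.73 × 3.23 = 1.936 m³/s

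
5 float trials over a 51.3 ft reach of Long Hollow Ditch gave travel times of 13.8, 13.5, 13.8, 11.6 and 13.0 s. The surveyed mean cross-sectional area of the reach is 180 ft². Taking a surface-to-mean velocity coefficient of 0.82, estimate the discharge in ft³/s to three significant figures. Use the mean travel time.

t̄ = (13.8 + 13.5 + 13.8 + 11.6 + 13.0) / 5 = 13.14 s
v_surface = L / t̄ = 51.3 / 13.14 = 3.904 ft/s
v_mean = 0.82 × 3.904 = 3.201 ft/s
Q = A × v_mean = 180 × 3.201 = 576.2 ft³/s

576 ft³/s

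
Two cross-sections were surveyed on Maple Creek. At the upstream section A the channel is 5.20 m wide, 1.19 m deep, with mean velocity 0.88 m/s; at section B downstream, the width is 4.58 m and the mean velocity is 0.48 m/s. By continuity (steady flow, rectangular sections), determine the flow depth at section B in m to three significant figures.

2.48 m

Q = A₁V₁ = (5.20×1.19) × 0.88 = 5.445 m³/s
d₂ = Q/(b₂ V₂) = 5.445/(4.58×0.48) = 2.477 m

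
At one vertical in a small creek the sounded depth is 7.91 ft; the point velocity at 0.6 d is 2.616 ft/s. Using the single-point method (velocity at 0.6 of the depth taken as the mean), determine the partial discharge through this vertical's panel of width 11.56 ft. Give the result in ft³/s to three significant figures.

239 ft³/s

v̄ = v₀.₆ = 2.616 ft/s
q = v̄ × d × w = 2.616 × 7.91 × 11.56 = 239.2 ft³/s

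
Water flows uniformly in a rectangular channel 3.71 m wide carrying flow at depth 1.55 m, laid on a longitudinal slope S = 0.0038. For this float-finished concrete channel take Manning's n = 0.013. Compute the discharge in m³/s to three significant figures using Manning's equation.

24.4 m³/s

A = b·y = 3.71 × 1.55 = 5.751 m²
P = b + 2y = 3.71 + 2×1.55 = 6.810 m
R = A/P = 5.751/6.810 = 0.8444 m
Q = (1/n)·A·R^(2/3)·S^(1/2) = (1/0.013) × 5.751 × 0.8444^(2/3) × 0.0038^(1/2) = 24.36 m³/s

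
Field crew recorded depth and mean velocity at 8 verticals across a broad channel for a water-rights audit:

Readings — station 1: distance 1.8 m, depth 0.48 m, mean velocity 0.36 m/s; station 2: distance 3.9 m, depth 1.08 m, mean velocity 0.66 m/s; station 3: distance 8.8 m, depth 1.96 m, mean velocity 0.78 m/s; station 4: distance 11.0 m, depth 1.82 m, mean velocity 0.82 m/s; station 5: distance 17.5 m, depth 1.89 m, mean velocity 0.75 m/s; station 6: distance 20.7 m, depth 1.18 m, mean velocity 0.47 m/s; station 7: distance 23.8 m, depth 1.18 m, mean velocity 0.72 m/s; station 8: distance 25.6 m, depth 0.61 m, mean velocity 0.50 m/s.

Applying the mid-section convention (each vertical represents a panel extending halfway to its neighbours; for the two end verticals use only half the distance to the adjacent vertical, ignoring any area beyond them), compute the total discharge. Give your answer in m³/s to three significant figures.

25.6 m³/s

w_1 = (3.9 − 1.8)/2 = 1.05 m; q_1 = 0.36 × 0.48 × 1.05 = 0.1814 m³/s
w_2 = (8.8 − 1.8)/2 = 3.5 m; q_2 = 0.66 × 1.08 × 3.5 = 2.495 m³/s
w_3 = (11.0 − 3.9)/2 = 3.55 m; q_3 = 0.78 × 1.96 × 3.55 = 5.427 m³/s
w_4 = (17.5 − 8.8)/2 = 4.35 m; q_4 = 0.82 × 1.82 × 4.35 = 6.492 m³/s
w_5 = (20.7 − 11.0)/2 = 4.85 m; q_5 = 0.75 × 1.89 × 4.85 = 6.875 m³/s
w_6 = (23.8 − 17.5)/2 = 3.15 m; q_6 = 0.47 × 1.18 × 3.15 = 1.747 m³/s
w_7 = (25.6 − 20.7)/2 = 2.45 m; q_7 = 0.72 × 1.18 × 2.45 = 2.082 m³/s
w_8 = (25.6 − 23.8)/2 = 0.9 m; q_8 = 0.50 × 0.61 × 0.9 = 0.2745 m³/s
Q = Σ qᵢ = 25.57 m³/s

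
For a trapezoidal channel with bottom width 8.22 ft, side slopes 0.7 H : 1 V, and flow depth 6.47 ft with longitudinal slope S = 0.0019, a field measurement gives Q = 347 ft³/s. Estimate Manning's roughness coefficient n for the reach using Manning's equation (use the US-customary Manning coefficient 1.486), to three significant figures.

0.0351

A = (b + z·y)·y = (8.22 + 0.7×6.47)×6.47 = 82.49 ft²
P = b + 2y√(1+z²) = 8.22 + 2×6.47×√(1+0.7²) = 24.02 ft
R = A/P = 82.49/24.02 = 3.435 ft
n = (1.486/Q)·A·R^(2/3)·S^(1/2) = (1.486/347) × 82.49 × 2.276 × 0.04359 = 0.03505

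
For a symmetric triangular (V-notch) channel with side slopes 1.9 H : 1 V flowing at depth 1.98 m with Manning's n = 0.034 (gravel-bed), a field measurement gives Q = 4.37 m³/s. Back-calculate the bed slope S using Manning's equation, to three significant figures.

0.000475

A = z·y² = 1.9×1.98² = 7.449 m²
P = 2y√(1+z²) = 2×1.98×√(1+1.9²) = 8.502 m
R = A/P = 7.449/8.502 = 0.8761 m
S = (Q·n / (1·A·R^(2/3)))² = (4.37×0.034 / (1×7.449×0.9156))² = 0.0004746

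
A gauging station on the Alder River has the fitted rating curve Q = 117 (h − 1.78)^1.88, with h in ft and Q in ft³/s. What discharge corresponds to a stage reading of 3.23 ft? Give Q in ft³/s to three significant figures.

235 ft³/s

Q = 117 × (3.23 − 1.78)^1.88 = 117 × 1.45^1.88 = 235.3 ft³/s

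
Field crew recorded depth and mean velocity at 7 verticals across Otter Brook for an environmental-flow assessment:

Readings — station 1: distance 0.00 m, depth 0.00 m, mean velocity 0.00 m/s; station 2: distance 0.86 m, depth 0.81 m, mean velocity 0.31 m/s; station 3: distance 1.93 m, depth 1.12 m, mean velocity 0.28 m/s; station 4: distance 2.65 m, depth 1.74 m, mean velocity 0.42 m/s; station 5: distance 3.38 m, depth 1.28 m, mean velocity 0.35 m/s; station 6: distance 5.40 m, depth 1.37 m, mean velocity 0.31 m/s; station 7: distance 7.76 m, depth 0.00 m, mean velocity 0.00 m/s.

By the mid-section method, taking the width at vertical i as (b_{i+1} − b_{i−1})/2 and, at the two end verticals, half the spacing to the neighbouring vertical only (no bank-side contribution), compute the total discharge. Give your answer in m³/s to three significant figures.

w_2 = (1.93 − 0.00)/2 = 0.965 m; q_2 = 0.31 × 0.81 × 0.965 = 0.2423 m³/s
w_3 = (2.65 − 0.86)/2 = 0.895 m; q_3 = 0.28 × 1.12 × 0.895 = 0.2807 m³/s
w_4 = (3.38 − 1.93)/2 = 0.725 m; q_4 = 0.42 × 1.74 × 0.725 = 0.5298 m³/s
w_5 = (5.40 − 2.65)/2 = 1.375 m; q_5 = 0.35 × 1.28 × 1.375 = 0.6160 m³/s
w_6 = (7.76 − 3.38)/2 = 2.19 m; q_6 = 0.31 × 1.37 × 2.19 = 0.9301 m³/s
Stations 1, 7 contribute zero (depth or velocity is 0).
Q = Σ qᵢ = 2.599 m³/s

2.60 m³/s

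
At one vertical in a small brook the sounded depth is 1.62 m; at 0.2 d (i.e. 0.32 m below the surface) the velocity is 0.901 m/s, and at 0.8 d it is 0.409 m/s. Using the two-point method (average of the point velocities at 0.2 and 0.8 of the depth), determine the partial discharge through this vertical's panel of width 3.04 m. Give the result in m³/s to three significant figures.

v̄ = (0.901 + 0.409) / 2 = 0.6550 m/s
q = v̄ × d × w = 0.6550 × 1.62 × 3.04 = 3.226 m³/s

3.23 m³/s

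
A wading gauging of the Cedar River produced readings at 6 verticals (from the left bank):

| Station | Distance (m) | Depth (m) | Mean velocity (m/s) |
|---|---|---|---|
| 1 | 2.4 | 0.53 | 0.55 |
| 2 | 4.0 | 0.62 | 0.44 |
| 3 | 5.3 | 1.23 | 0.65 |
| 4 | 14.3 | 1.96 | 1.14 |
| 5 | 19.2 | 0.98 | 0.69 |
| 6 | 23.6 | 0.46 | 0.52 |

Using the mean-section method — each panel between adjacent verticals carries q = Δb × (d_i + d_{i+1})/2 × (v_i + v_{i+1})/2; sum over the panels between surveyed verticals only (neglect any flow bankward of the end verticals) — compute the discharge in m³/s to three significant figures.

22.5 m³/s

Panel 1-2: Δb = 1.6 m, d̄ = (0.53+0.62)/2 = 0.575, v̄ = (0.55+0.44)/2 = 0.495 → q = 1.6×0.575×0.495 = 0.4554 m³/s
Panel 2-3: Δb = 1.3 m, d̄ = (0.62+1.23)/2 = 0.925, v̄ = (0.44+0.65)/2 = 0.545 → q = 1.3×0.925×0.545 = 0.6554 m³/s
Panel 3-4: Δb = 9 m, d̄ = (1.23+1.96)/2 = 1.595, v̄ = (0.65+1.14)/2 = 0.895 → q = 9×1.595×0.895 = 12.85 m³/s
Panel 4-5: Δb = 4.9 m, d̄ = (1.96+0.98)/2 = 1.47, v̄ = (1.14+0.69)/2 = 0.915 → q = 4.9×1.47×0.915 = 6.591 m³/s
Panel 5-6: Δb = 4.4 m, d̄ = (0.98+0.46)/2 = 0.72, v̄ = (0.69+0.52)/2 = 0.605 → q = 4.4×0.72×0.605 = 1.917 m³/s
Q = Σ q = 22.47 m³/s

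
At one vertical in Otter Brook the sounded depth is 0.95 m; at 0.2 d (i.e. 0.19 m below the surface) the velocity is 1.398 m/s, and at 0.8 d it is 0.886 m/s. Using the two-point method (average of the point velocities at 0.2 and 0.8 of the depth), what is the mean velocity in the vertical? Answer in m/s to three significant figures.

v̄ = (1.398 + 0.886) / 2 = 1.142 m/s

1.14 m/s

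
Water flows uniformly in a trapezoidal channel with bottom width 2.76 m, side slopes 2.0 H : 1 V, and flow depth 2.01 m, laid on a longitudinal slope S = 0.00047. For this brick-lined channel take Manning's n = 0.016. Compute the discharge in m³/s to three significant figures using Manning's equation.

20.4 m³/s

A = (b + z·y)·y = (2.76 + 2.0×2.01)×2.01 = 13.63 m²
P = b + 2y√(1+z²) = 2.76 + 2×2.01×√(1+2.0²) = 11.75 m
R = A/P = 13.63/11.75 = 1.160 m
Q = (1/n)·A·R^(2/3)·S^(1/2) = (1/0.016) × 13.63 × 1.160^(2/3) × 0.00047^(1/2) = 20.38 m³/s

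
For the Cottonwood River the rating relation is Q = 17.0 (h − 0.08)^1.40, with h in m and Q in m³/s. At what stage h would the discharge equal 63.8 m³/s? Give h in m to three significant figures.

h − h₀ = (Q/C)^(1/b) = (63.8/17.0)^(1/1.40) = 2.572 m
h = 0.08 + 2.572 = 2.652 m

2.65 m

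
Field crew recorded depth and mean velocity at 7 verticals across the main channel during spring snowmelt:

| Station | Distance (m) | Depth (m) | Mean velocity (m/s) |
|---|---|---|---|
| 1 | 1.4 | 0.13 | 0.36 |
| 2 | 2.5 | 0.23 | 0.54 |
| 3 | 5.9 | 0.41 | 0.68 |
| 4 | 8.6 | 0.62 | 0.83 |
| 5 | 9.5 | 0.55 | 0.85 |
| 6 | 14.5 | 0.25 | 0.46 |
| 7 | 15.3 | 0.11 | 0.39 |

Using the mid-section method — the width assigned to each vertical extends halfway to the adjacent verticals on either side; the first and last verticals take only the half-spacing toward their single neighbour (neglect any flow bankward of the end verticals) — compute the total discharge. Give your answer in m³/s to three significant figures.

3.81 m³/s

w_1 = (2.5 − 1.4)/2 = 0.55 m; q_1 = 0.36 × 0.13 × 0.55 = 0.02574 m³/s
w_2 = (5.9 − 1.4)/2 = 2.25 m; q_2 = 0.54 × 0.23 × 2.25 = 0.2795 m³/s
w_3 = (8.6 − 2.5)/2 = 3.05 m; q_3 = 0.68 × 0.41 × 3.05 = 0.8503 m³/s
w_4 = (9.5 − 5.9)/2 = 1.8 m; q_4 = 0.83 × 0.62 × 1.8 = 0.9263 m³/s
w_5 = (14.5 − 8.6)/2 = 2.95 m; q_5 = 0.85 × 0.55 × 2.95 = 1.379 m³/s
w_6 = (15.3 − 9.5)/2 = 2.9 m; q_6 = 0.46 × 0.25 × 2.9 = 0.3335 m³/s
w_7 = (15.3 − 14.5)/2 = 0.4 m; q_7 = 0.39 × 0.11 × 0.4 = 0.01716 m³/s
Q = Σ qᵢ = 3.812 m³/s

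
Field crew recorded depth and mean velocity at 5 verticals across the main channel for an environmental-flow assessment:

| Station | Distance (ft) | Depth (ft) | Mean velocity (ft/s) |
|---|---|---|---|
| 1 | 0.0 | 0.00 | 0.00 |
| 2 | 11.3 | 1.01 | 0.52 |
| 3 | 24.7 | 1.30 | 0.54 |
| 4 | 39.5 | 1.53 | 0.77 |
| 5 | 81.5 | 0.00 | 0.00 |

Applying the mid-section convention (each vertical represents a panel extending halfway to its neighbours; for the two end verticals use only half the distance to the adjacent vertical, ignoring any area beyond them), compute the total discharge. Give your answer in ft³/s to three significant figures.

w_2 = (24.7 − 0.0)/2 = 12.35 ft; q_2 = 0.52 × 1.01 × 12.35 = 6.486 ft³/s
w_3 = (39.5 − 11.3)/2 = 14.1 ft; q_3 = 0.54 × 1.30 × 14.1 = 9.898 ft³/s
w_4 = (81.5 − 24.7)/2 = 28.4 ft; q_4 = 0.77 × 1.53 × 28.4 = 33.46 ft³/s
Stations 1, 5 contribute zero (depth or velocity is 0).
Q = Σ qᵢ = 49.84 ft³/s

49.8 ft³/s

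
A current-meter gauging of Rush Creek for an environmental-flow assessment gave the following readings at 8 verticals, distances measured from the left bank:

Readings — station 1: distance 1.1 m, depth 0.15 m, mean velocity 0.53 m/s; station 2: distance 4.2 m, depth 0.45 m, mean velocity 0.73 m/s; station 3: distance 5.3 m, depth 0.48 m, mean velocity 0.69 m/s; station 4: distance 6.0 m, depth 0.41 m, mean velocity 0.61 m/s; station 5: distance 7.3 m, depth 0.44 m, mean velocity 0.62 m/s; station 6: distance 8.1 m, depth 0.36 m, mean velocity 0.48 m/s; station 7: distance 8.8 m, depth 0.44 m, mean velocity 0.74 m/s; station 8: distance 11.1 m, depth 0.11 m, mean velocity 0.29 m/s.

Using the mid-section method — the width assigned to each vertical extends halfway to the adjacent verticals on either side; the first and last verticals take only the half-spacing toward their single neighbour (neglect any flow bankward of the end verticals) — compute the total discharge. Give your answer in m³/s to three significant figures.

w_1 = (4.2 − 1.1)/2 = 1.55 m; q_1 = 0.53 × 0.15 × 1.55 = 0.1232 m³/s
w_2 = (5.3 − 1.1)/2 = 2.1 m; q_2 = 0.73 × 0.45 × 2.1 = 0.6899 m³/s
w_3 = (6.0 − 4.2)/2 = 0.9 m; q_3 = 0.69 × 0.48 × 0.9 = 0.2981 m³/s
w_4 = (7.3 − 5.3)/2 = 1 m; q_4 = 0.61 × 0.41 × 1 = 0.2501 m³/s
w_5 = (8.1 − 6.0)/2 = 1.05 m; q_5 = 0.62 × 0.44 × 1.05 = 0.2864 m³/s
w_6 = (8.8 − 7.3)/2 = 0.75 m; q_6 = 0.48 × 0.36 × 0.75 = 0.1296 m³/s
w_7 = (11.1 − 8.1)/2 = 1.5 m; q_7 = 0.74 × 0.44 × 1.5 = 0.4884 m³/s
w_8 = (11.1 − 8.8)/2 = 1.15 m; q_8 = 0.29 × 0.11 × 1.15 = 0.03669 m³/s
Q = Σ qᵢ = 2.302 m³/s

2.30 m³/s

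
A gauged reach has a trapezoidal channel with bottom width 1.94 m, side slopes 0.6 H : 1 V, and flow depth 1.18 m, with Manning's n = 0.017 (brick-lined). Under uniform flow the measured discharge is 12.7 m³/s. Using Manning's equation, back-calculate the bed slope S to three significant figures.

A = (b + z·y)·y = (1.94 + 0.6×1.18)×1.18 = 3.125 m²
P = b + 2y√(1+z²) = 1.94 + 2×1.18×√(1+0.6²) = 4.692 m
R = A/P = 3.125/4.692 = 0.6659 m
S = (Q·n / (1·A·R^(2/3)))² = (12.7×0.017 / (1×3.125×0.7626))² = 0.008210

0.00821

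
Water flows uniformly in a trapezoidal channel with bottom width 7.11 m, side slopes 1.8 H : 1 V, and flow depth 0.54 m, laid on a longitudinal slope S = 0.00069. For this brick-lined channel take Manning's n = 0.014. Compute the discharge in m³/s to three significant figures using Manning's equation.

A = (b + z·y)·y = (7.11 + 1.8×0.54)×0.54 = 4.364 m²
P = b + 2y√(1+z²) = 7.11 + 2×0.54×√(1+1.8²) = 9.334 m
R = A/P = 4.364/9.334 = 0.4676 m
Q = (1/n)·A·R^(2/3)·S^(1/2) = (1/0.014) × 4.364 × 0.4676^(2/3) × 0.00069^(1/2) = 4.933 m³/s

4.93 m³/s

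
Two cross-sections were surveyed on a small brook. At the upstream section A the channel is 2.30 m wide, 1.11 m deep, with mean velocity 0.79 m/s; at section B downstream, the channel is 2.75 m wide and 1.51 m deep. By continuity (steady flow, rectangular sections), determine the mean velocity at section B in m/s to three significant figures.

Q = A₁V₁ = (2.30×1.11) × 0.79 = 2.017 m³/s
A₂ = 2.75 × 1.51 = 4.153 m²
V₂ = Q/A₂ = 2.017/4.153 = 0.4857 m/s

0.486 m/s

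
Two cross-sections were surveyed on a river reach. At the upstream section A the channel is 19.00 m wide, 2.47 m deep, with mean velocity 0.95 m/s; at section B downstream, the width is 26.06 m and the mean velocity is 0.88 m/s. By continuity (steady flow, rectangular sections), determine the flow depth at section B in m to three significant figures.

Q = A₁V₁ = (19.00×2.47) × 0.95 = 44.58 m³/s
d₂ = Q/(b₂ V₂) = 44.58/(26.06×0.88) = 1.944 m

1.94 m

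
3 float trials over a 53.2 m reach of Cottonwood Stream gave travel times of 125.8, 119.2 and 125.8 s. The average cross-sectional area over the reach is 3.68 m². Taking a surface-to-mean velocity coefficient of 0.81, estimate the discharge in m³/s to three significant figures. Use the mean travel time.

t̄ = (125.8 + 119.2 + 125.8) / 3 = 123.6 s
v_surface = L / t̄ = 53.2 / 123.6 = 0.4304 m/s
v_mean = 0.81 × 0.4304 = 0.3486 m/s
Q = A × v_mean = 3.68 × 0.3486 = 1.283 m³/s

1.28 m³/s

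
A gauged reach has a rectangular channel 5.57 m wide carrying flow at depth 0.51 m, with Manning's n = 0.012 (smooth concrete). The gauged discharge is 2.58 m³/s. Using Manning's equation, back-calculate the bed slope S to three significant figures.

0.000365

A = b·y = 5.57 × 0.51 = 2.841 m²
P = b + 2y = 5.57 + 2×0.51 = 6.590 m
R = A/P = 2.841/6.590 = 0.4311 m
S = (Q·n / (1·A·R^(2/3)))² = (2.58×0.012 / (1×2.841×0.5706))² = 0.0003648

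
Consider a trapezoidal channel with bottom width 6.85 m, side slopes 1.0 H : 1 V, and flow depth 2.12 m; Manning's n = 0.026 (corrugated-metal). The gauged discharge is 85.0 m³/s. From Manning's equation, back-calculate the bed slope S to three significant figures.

A = (b + z·y)·y = (6.85 + 1.0×2.12)×2.12 = 19.02 m²
P = b + 2y√(1+z²) = 6.85 + 2×2.12×√(1+1.0²) = 12.85 m
R = A/P = 19.02/12.85 = 1.480 m
S = (Q·n / (1·A·R^(2/3)))² = (85.0×0.026 / (1×19.02×1.299))² = 0.008006

0.00801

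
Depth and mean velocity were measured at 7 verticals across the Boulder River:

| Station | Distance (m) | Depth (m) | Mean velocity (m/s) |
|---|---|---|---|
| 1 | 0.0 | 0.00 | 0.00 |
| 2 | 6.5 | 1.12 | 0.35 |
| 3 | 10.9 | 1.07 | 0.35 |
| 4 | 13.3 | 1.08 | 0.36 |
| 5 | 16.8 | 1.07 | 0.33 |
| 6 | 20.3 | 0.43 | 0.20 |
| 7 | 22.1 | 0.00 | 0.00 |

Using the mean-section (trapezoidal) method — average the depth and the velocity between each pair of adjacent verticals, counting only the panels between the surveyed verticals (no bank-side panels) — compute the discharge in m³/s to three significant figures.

5.27 m³/s

Panel 1-2: Δb = 6.5 m, d̄ = (0.00+1.12)/2 = 0.56, v̄ = (0.00+0.35)/2 = 0.175 → q = 6.5×0.56×0.175 = 0.6370 m³/s
Panel 2-3: Δb = 4.4 m, d̄ = (1.12+1.07)/2 = 1.095, v̄ = (0.35+0.35)/2 = 0.35 → q = 4.4×1.095×0.35 = 1.686 m³/s
Panel 3-4: Δb = 2.4 m, d̄ = (1.07+1.08)/2 = 1.075, v̄ = (0.35+0.36)/2 = 0.355 → q = 2.4×1.075×0.355 = 0.9159 m³/s
Panel 4-5: Δb = 3.5 m, d̄ = (1.08+1.07)/2 = 1.075, v̄ = (0.36+0.33)/2 = 0.345 → q = 3.5×1.075×0.345 = 1.298 m³/s
Panel 5-6: Δb = 3.5 m, d̄ = (1.07+0.43)/2 = 0.75, v̄ = (0.33+0.20)/2 = 0.265 → q = 3.5×0.75×0.265 = 0.6956 m³/s
Panel 6-7: Δb = 1.8 m, d̄ = (0.43+0.00)/2 = 0.215, v̄ = (0.20+0.00)/2 = 0.1 → q = 1.8×0.215×0.1 = 0.03870 m³/s
Q = Σ q = 5.272 m³/s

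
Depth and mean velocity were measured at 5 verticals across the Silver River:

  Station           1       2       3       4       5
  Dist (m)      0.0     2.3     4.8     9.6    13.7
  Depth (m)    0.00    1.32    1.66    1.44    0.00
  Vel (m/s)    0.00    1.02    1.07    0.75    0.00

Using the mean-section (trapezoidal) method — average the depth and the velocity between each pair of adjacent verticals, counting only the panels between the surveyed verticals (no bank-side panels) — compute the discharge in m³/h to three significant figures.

Panel 1-2: Δb = 2.3 m, d̄ = (0.00+1.32)/2 = 0.66, v̄ = (0.00+1.02)/2 = 0.51 → q = 2.3×0.66×0.51 = 0.7742 m³/s
Panel 2-3: Δb = 2.5 m, d̄ = (1.32+1.66)/2 = 1.49, v̄ = (1.02+1.07)/2 = 1.045 → q = 2.5×1.49×1.045 = 3.893 m³/s
Panel 3-4: Δb = 4.8 m, d̄ = (1.66+1.44)/2 = 1.55, v̄ = (1.07+0.75)/2 = 0.91 → q = 4.8×1.55×0.91 = 6.770 m³/s
Panel 4-5: Δb = 4.1 m, d̄ = (1.44+0.00)/2 = 0.72, v̄ = (0.75+0.00)/2 = 0.375 → q = 4.1×0.72×0.375 = 1.107 m³/s
Q = Σ q = 12.54 m³/s
= 12.54 × 3600 = 45160 m³/h

45200 m³/h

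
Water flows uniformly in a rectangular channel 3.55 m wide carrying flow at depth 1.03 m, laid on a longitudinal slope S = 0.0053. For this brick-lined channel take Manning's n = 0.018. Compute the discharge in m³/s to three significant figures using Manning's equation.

11.1 m³/s

A = b·y = 3.55 × 1.03 = 3.657 m²
P = b + 2y = 3.55 + 2×1.03 = 5.610 m
R = A/P = 3.657/5.610 = 0.6518 m
Q = (1/n)·A·R^(2/3)·S^(1/2) = (1/0.018) × 3.657 × 0.6518^(2/3) × 0.0053^(1/2) = 11.12 m³/s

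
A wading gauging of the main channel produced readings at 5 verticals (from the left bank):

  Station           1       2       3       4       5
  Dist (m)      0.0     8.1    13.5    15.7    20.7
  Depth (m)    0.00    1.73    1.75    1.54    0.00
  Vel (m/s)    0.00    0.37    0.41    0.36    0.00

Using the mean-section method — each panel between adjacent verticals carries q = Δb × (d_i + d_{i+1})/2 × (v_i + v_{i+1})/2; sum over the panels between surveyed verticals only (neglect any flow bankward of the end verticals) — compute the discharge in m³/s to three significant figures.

7.05 m³/s

Panel 1-2: Δb = 8.1 m, d̄ = (0.00+1.73)/2 = 0.865, v̄ = (0.00+0.37)/2 = 0.185 → q = 8.1×0.865×0.185 = 1.296 m³/s
Panel 2-3: Δb = 5.4 m, d̄ = (1.73+1.75)/2 = 1.74, v̄ = (0.37+0.41)/2 = 0.39 → q = 5.4×1.74×0.39 = 3.664 m³/s
Panel 3-4: Δb = 2.2 m, d̄ = (1.75+1.54)/2 = 1.645, v̄ = (0.41+0.36)/2 = 0.385 → q = 2.2×1.645×0.385 = 1.393 m³/s
Panel 4-5: Δb = 5 m, d̄ = (1.54+0.00)/2 = 0.77, v̄ = (0.36+0.00)/2 = 0.18 → q = 5×0.77×0.18 = 0.6930 m³/s
Q = Σ q = 7.047 m³/s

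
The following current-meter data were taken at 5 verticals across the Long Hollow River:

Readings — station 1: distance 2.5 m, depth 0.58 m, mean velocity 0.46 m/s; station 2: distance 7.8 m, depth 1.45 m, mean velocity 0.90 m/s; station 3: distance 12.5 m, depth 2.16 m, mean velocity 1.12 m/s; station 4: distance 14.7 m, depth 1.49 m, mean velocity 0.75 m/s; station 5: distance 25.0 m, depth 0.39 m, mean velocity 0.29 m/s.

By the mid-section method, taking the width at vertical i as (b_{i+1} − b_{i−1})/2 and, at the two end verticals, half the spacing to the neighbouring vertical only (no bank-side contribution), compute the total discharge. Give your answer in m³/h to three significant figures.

w_1 = (7.8 − 2.5)/2 = 2.65 m; q_1 = 0.46 × 0.58 × 2.65 = 0.7070 m³/s
w_2 = (12.5 − 2.5)/2 = 5 m; q_2 = 0.90 × 1.45 × 5 = 6.525 m³/s
w_3 = (14.7 − 7.8)/2 = 3.45 m; q_3 = 1.12 × 2.16 × 3.45 = 8.346 m³/s
w_4 = (25.0 − 12.5)/2 = 6.25 m; q_4 = 0.75 × 1.49 × 6.25 = 6.984 m³/s
w_5 = (25.0 − 14.7)/2 = 5.15 m; q_5 = 0.29 × 0.39 × 5.15 = 0.5825 m³/s
Q = Σ qᵢ = 23.15 m³/s
= 23.15 × 3600 = 83320 m³/h

83300 m³/h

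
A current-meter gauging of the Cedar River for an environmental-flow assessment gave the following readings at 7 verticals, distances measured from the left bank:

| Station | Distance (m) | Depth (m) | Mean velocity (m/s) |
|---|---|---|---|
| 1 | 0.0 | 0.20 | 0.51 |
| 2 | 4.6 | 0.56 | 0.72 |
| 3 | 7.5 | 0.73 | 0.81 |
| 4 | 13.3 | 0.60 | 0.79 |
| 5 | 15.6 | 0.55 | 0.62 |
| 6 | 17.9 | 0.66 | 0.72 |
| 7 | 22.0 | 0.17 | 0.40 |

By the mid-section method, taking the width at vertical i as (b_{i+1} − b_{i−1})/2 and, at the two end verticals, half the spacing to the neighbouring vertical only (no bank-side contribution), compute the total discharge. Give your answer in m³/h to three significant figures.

w_1 = (4.6 − 0.0)/2 = 2.3 m; q_1 = 0.51 × 0.20 × 2.3 = 0.2346 m³/s
w_2 = (7.5 − 0.0)/2 = 3.75 m; q_2 = 0.72 × 0.56 × 3.75 = 1.512 m³/s
w_3 = (13.3 − 4.6)/2 = 4.35 m; q_3 = 0.81 × 0.73 × 4.35 = 2.572 m³/s
w_4 = (15.6 − 7.5)/2 = 4.05 m; q_4 = 0.79 × 0.60 × 4.05 = 1.920 m³/s
w_5 = (17.9 − 13.3)/2 = 2.3 m; q_5 = 0.62 × 0.55 × 2.3 = 0.7843 m³/s
w_6 = (22.0 − 15.6)/2 = 3.2 m; q_6 = 0.72 × 0.66 × 3.2 = 1.521 m³/s
w_7 = (22.0 − 17.9)/2 = 2.05 m; q_7 = 0.40 × 0.17 × 2.05 = 0.1394 m³/s
Q = Σ qᵢ = 8.683 m³/s
= 8.683 × 3600 = 31260 m³/h

31300 m³/h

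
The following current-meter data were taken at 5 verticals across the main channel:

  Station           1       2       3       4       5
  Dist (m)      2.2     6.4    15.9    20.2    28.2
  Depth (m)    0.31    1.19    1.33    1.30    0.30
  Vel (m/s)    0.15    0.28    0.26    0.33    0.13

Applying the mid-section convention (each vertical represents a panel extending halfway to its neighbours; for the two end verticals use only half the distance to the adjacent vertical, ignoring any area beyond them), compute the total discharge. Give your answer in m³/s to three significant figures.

w_1 = (6.4 − 2.2)/2 = 2.1 m; q_1 = 0.15 × 0.31 × 2.1 = 0.09765 m³/s
w_2 = (15.9 − 2.2)/2 = 6.85 m; q_2 = 0.28 × 1.19 × 6.85 = 2.282 m³/s
w_3 = (20.2 − 6.4)/2 = 6.9 m; q_3 = 0.26 × 1.33 × 6.9 = 2.386 m³/s
w_4 = (28.2 − 15.9)/2 = 6.15 m; q_4 = 0.33 × 1.30 × 6.15 = 2.638 m³/s
w_5 = (28.2 − 20.2)/2 = 4 m; q_5 = 0.13 × 0.30 × 4 = 0.1560 m³/s
Q = Σ qᵢ = 7.560 m³/s

7.56 m³/s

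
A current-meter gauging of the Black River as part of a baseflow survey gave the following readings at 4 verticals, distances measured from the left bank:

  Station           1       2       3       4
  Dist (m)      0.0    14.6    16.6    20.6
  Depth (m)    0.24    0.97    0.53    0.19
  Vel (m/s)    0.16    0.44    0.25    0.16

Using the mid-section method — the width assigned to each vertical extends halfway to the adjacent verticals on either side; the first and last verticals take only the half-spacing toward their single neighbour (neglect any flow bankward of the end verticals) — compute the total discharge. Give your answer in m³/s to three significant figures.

4.28 m³/s

w_1 = (14.6 − 0.0)/2 = 7.3 m; q_1 = 0.16 × 0.24 × 7.3 = 0.2803 m³/s
w_2 = (16.6 − 0.0)/2 = 8.3 m; q_2 = 0.44 × 0.97 × 8.3 = 3.542 m³/s
w_3 = (20.6 − 14.6)/2 = 3 m; q_3 = 0.25 × 0.53 × 3 = 0.3975 m³/s
w_4 = (20.6 − 16.6)/2 = 2 m; q_4 = 0.16 × 0.19 × 2 = 0.06080 m³/s
Q = Σ qᵢ = 4.281 m³/s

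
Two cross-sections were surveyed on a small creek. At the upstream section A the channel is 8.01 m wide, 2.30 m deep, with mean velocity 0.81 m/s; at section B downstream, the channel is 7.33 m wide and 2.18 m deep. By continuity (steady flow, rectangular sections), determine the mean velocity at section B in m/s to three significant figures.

Q = A₁V₁ = (8.01×2.30) × 0.81 = 14.92 m³/s
A₂ = 7.33 × 2.18 = 15.98 m²
V₂ = Q/A₂ = 14.92/15.98 = 0.9339 m/s

0.934 m/s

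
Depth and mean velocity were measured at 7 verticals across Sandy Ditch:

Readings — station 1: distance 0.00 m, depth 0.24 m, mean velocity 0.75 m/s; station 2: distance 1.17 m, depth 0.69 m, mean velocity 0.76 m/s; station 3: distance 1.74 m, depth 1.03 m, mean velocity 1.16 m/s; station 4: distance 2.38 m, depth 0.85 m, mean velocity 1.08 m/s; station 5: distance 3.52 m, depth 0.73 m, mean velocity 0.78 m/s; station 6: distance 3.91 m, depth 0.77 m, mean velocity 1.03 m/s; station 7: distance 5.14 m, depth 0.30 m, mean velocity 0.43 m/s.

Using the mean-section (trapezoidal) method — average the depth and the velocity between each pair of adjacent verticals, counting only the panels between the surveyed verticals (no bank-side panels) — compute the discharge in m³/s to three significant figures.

Panel 1-2: Δb = 1.17 m, d̄ = (0.24+0.69)/2 = 0.465, v̄ = (0.75+0.76)/2 = 0.755 → q = 1.17×0.465×0.755 = 0.4108 m³/s
Panel 2-3: Δb = 0.57 m, d̄ = (0.69+1.03)/2 = 0.86, v̄ = (0.76+1.16)/2 = 0.96 → q = 0.57×0.86×0.96 = 0.4706 m³/s
Panel 3-4: Δb = 0.64 m, d̄ = (1.03+0.85)/2 = 0.94, v̄ = (1.16+1.08)/2 = 1.12 → q = 0.64×0.94×1.12 = 0.6738 m³/s
Panel 4-5: Δb = 1.14 m, d̄ = (0.85+0.73)/2 = 0.79, v̄ = (1.08+0.78)/2 = 0.93 → q = 1.14×0.79×0.93 = 0.8376 m³/s
Panel 5-6: Δb = 0.39 m, d̄ = (0.73+0.77)/2 = 0.75, v̄ = (0.78+1.03)/2 = 0.905 → q = 0.39×0.75×0.905 = 0.2647 m³/s
Panel 6-7: Δb = 1.23 m, d̄ = (0.77+0.30)/2 = 0.535, v̄ = (1.03+0.43)/2 = 0.73 → q = 1.23×0.535×0.73 = 0.4804 m³/s
Q = Σ q = 3.138 m³/s

3.14 m³/s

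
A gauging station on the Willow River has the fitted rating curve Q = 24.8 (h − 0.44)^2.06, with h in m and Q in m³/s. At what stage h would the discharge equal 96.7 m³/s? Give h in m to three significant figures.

h − h₀ = (Q/C)^(1/b) = (96.7/24.8)^(1/2.06) = 1.936 m
h = 0.44 + 1.936 = 2.376 m

2.38 m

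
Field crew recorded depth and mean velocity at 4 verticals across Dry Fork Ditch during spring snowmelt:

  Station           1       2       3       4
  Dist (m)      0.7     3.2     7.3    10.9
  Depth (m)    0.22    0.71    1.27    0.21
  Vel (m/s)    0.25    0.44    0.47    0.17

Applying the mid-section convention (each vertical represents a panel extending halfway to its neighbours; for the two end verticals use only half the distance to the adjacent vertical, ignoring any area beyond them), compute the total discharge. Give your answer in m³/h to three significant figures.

12500 m³/h

w_1 = (3.2 − 0.7)/2 = 1.25 m; q_1 = 0.25 × 0.22 × 1.25 = 0.06875 m³/s
w_2 = (7.3 − 0.7)/2 = 3.3 m; q_2 = 0.44 × 0.71 × 3.3 = 1.031 m³/s
w_3 = (10.9 − 3.2)/2 = 3.85 m; q_3 = 0.47 × 1.27 × 3.85 = 2.298 m³/s
w_4 = (10.9 − 7.3)/2 = 1.8 m; q_4 = 0.17 × 0.21 × 1.8 = 0.06426 m³/s
Q = Σ qᵢ = 3.462 m³/s
= 3.462 × 3600 = 12460 m³/h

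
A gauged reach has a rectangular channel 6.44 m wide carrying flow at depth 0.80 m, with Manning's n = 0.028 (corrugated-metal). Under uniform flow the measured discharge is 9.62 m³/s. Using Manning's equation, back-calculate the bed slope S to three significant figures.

0.00495

A = b·y = 6.44 × 0.80 = 5.152 m²
P = b + 2y = 6.44 + 2×0.80 = 8.040 m
R = A/P = 5.152/8.040 = 0.6408 m
S = (Q·n / (1·A·R^(2/3)))² = (9.62×0.028 / (1×5.152×0.7433))² = 0.004948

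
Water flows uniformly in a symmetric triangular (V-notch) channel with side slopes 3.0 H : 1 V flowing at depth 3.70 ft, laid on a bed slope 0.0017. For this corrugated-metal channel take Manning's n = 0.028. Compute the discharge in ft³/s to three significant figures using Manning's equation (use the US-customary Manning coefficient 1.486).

A = z·y² = 3.0×3.70² = 41.07 ft²
P = 2y√(1+z²) = 2×3.70×√(1+3.0²) = 23.40 ft
R = A/P = 41.07/23.40 = 1.755 ft
Q = (1.486/n)·A·R^(2/3)·S^(1/2) = (1.486/0.028) × 41.07 × 1.755^(2/3) × 0.0017^(1/2) = 130.8 ft³/s

131 ft³/s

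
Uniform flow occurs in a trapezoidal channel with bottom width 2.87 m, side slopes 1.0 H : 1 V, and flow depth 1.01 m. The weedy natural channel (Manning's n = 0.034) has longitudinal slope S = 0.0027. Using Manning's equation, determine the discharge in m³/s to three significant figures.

4.65 m³/s

A = (b + z·y)·y = (2.87 + 1.0×1.01)×1.01 = 3.919 m²
P = b + 2y√(1+z²) = 2.87 + 2×1.01×√(1+1.0²) = 5.727 m
R = A/P = 3.919/5.727 = 0.6843 m
Q = (1/n)·A·R^(2/3)·S^(1/2) = (1/0.034) × 3.919 × 0.6843^(2/3) × 0.0027^(1/2) = 4.651 m³/s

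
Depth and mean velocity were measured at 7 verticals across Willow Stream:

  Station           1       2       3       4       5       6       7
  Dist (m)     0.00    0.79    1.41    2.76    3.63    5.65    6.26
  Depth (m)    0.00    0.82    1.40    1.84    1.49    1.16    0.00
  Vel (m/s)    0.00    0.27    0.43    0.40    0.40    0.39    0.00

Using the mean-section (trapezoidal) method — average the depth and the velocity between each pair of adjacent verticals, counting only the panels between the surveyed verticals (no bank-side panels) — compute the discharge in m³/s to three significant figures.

Panel 1-2: Δb = 0.79 m, d̄ = (0.00+0.82)/2 = 0.41, v̄ = (0.00+0.27)/2 = 0.135 → q = 0.79×0.41×0.135 = 0.04373 m³/s
Panel 2-3: Δb = 0.62 m, d̄ = (0.82+1.40)/2 = 1.11, v̄ = (0.27+0.43)/2 = 0.35 → q = 0.62×1.11×0.35 = 0.2409 m³/s
Panel 3-4: Δb = 1.35 m, d̄ = (1.40+1.84)/2 = 1.62, v̄ = (0.43+0.40)/2 = 0.415 → q = 1.35×1.62×0.415 = 0.9076 m³/s
Panel 4-5: Δb = 0.87 m, d̄ = (1.84+1.49)/2 = 1.665, v̄ = (0.40+0.40)/2 = 0.4 → q = 0.87×1.665×0.4 = 0.5794 m³/s
Panel 5-6: Δb = 2.02 m, d̄ = (1.49+1.16)/2 = 1.325, v̄ = (0.40+0.39)/2 = 0.395 → q = 2.02×1.325×0.395 = 1.057 m³/s
Panel 6-7: Δb = 0.61 m, d̄ = (1.16+0.00)/2 = 0.58, v̄ = (0.39+0.00)/2 = 0.195 → q = 0.61×0.58×0.195 = 0.06899 m³/s
Q = Σ q = 2.898 m³/s

2.90 m³/s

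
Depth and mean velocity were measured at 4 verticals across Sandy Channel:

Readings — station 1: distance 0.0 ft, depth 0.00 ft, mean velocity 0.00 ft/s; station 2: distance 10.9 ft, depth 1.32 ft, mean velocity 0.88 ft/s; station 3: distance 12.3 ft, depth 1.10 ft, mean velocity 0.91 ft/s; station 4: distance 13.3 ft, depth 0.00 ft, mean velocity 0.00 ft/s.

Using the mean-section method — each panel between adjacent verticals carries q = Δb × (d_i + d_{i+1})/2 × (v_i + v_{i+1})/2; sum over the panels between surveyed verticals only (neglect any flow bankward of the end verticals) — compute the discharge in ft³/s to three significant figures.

4.93 ft³/s

Panel 1-2: Δb = 10.9 ft, d̄ = (0.00+1.32)/2 = 0.66, v̄ = (0.00+0.88)/2 = 0.44 → q = 10.9×0.66×0.44 = 3.165 ft³/s
Panel 2-3: Δb = 1.4 ft, d̄ = (1.32+1.10)/2 = 1.21, v̄ = (0.88+0.91)/2 = 0.895 → q = 1.4×1.21×0.895 = 1.516 ft³/s
Panel 3-4: Δb = 1 ft, d̄ = (1.10+0.00)/2 = 0.55, v̄ = (0.91+0.00)/2 = 0.455 → q = 1×0.55×0.455 = 0.2503 ft³/s
Q = Σ q = 4.932 ft³/s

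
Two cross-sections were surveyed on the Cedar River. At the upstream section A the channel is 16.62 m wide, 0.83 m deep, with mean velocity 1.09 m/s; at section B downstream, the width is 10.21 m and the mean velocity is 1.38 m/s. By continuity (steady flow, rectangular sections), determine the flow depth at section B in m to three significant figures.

Q = A₁V₁ = (16.62×0.83) × 1.09 = 15.04 m³/s
d₂ = Q/(b₂ V₂) = 15.04/(10.21×1.38) = 1.067 m

1.07 m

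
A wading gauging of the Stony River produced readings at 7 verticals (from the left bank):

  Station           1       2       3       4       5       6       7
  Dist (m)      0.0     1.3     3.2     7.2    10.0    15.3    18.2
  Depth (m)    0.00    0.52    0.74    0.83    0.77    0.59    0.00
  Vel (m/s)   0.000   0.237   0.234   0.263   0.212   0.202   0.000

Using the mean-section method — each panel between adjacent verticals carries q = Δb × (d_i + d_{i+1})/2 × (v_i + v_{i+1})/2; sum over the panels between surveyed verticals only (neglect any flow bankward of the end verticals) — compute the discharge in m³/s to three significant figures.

Panel 1-2: Δb = 1.3 m, d̄ = (0.00+0.52)/2 = 0.26, v̄ = (0.000+0.237)/2 = 0.1185 → q = 1.3×0.26×0.1185 = 0.04005 m³/s
Panel 2-3: Δb = 1.9 m, d̄ = (0.52+0.74)/2 = 0.63, v̄ = (0.237+0.234)/2 = 0.2355 → q = 1.9×0.63×0.2355 = 0.2819 m³/s
Panel 3-4: Δb = 4 m, d̄ = (0.74+0.83)/2 = 0.785, v̄ = (0.234+0.263)/2 = 0.2485 → q = 4×0.785×0.2485 = 0.7803 m³/s
Panel 4-5: Δb = 2.8 m, d̄ = (0.83+0.77)/2 = 0.8, v̄ = (0.263+0.212)/2 = 0.2375 → q = 2.8×0.8×0.2375 = 0.5320 m³/s
Panel 5-6: Δb = 5.3 m, d̄ = (0.77+0.59)/2 = 0.68, v̄ = (0.212+0.202)/2 = 0.207 → q = 5.3×0.68×0.207 = 0.7460 m³/s
Panel 6-7: Δb = 2.9 m, d̄ = (0.59+0.00)/2 = 0.295, v̄ = (0.202+0.000)/2 = 0.101 → q = 2.9×0.295×0.101 = 0.08641 m³/s
Q = Σ q = 2.467 m³/s

2.47 m³/s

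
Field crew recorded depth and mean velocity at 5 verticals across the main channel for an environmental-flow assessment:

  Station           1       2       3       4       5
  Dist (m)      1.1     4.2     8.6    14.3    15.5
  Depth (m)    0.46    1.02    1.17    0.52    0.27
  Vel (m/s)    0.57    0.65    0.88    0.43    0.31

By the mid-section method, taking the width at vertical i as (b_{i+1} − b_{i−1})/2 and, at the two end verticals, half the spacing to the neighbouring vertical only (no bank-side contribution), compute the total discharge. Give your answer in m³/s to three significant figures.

8.91 m³/s

w_1 = (4.2 − 1.1)/2 = 1.55 m; q_1 = 0.57 × 0.46 × 1.55 = 0.4064 m³/s
w_2 = (8.6 − 1.1)/2 = 3.75 m; q_2 = 0.65 × 1.02 × 3.75 = 2.486 m³/s
w_3 = (14.3 − 4.2)/2 = 5.05 m; q_3 = 0.88 × 1.17 × 5.05 = 5.199 m³/s
w_4 = (15.5 − 8.6)/2 = 3.45 m; q_4 = 0.43 × 0.52 × 3.45 = 0.7714 m³/s
w_5 = (15.5 − 14.3)/2 = 0.6 m; q_5 = 0.31 × 0.27 × 0.6 = 0.05022 m³/s
Q = Σ qᵢ = 8.914 m³/s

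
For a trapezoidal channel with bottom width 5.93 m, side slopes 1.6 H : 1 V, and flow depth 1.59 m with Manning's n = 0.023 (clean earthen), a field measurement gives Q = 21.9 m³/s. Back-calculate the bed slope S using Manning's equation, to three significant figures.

0.00119

A = (b + z·y)·y = (5.93 + 1.6×1.59)×1.59 = 13.47 m²
P = b + 2y√(1+z²) = 5.93 + 2×1.59×√(1+1.6²) = 11.93 m
R = A/P = 13.47/11.93 = 1.129 m
S = (Q·n / (1·A·R^(2/3)))² = (21.9×0.023 / (1×13.47×1.085))² = 0.001188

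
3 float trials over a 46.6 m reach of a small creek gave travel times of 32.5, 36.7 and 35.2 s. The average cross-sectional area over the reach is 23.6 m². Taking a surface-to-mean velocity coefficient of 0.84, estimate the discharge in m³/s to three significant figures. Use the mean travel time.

t̄ = (32.5 + 36.7 + 35.2) / 3 = 34.8 s
v_surface = L / t̄ = 46.6 / 34.8 = 1.339 m/s
v_mean = 0.84 × 1.339 = 1.125 m/s
Q = A × v_mean = 23.6 × 1.125 = 26.55 m³/s

26.5 m³/s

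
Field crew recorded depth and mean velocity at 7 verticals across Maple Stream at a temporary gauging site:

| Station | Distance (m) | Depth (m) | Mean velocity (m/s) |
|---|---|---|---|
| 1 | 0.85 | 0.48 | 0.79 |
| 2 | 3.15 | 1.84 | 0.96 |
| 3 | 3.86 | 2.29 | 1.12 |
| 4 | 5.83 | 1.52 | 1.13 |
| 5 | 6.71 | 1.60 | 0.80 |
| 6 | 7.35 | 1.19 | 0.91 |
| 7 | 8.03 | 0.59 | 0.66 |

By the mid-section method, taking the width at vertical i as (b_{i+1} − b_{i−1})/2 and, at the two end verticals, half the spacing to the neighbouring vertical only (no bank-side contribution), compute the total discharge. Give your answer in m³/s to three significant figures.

w_1 = (3.15 − 0.85)/2 = 1.15 m; q_1 = 0.79 × 0.48 × 1.15 = 0.4361 m³/s
w_2 = (3.86 − 0.85)/2 = 1.505 m; q_2 = 0.96 × 1.84 × 1.505 = 2.658 m³/s
w_3 = (5.83 − 3.15)/2 = 1.34 m; q_3 = 1.12 × 2.29 × 1.34 = 3.437 m³/s
w_4 = (6.71 − 3.86)/2 = 1.425 m; q_4 = 1.13 × 1.52 × 1.425 = 2.448 m³/s
w_5 = (7.35 − 5.83)/2 = 0.76 m; q_5 = 0.80 × 1.60 × 0.76 = 0.9728 m³/s
w_6 = (8.03 − 6.71)/2 = 0.66 m; q_6 = 0.91 × 1.19 × 0.66 = 0.7147 m³/s
w_7 = (8.03 − 7.35)/2 = 0.34 m; q_7 = 0.66 × 0.59 × 0.34 = 0.1324 m³/s
Q = Σ qᵢ = 10.80 m³/s

10.8 m³/s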